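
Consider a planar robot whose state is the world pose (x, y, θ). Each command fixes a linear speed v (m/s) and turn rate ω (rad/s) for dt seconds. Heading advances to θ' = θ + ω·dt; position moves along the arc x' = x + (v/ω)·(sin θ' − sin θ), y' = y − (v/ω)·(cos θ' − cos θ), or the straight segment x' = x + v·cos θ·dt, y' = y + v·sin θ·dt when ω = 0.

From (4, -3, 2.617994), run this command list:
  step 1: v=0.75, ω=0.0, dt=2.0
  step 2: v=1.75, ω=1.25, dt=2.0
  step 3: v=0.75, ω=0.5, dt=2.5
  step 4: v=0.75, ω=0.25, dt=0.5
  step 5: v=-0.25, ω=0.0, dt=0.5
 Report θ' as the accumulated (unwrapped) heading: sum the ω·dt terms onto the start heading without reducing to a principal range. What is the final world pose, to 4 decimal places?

step 1: θ'=2.6180 (straight) → pose (2.7010, -2.2500, 2.6180)
step 2: θ'=5.1180 (R=1.4000) → pose (0.7146, -4.0148, 5.1180)
step 3: θ'=6.3680 (R=1.5000) → pose (2.2199, -4.9176, 6.3680)
step 4: θ'=6.4930 (R=3.0000) → pose (2.5906, -4.8626, 6.4930)
step 5: θ'=6.4930 (straight) → pose (2.4683, -4.8886, 6.4930)

(2.4683, -4.8886, 6.4930)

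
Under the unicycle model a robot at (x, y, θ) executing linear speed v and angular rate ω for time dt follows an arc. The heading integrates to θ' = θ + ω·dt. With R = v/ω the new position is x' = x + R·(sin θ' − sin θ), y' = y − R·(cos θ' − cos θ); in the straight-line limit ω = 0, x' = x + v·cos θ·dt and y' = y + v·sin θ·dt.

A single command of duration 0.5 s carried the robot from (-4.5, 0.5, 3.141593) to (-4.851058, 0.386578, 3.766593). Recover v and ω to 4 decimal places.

v = 0.7500, ω = 1.2500

Δθ = 3.766593 − 3.141593 = 0.625000
ω = Δθ/dt = 0.625000/0.5 = 1.2500
R = Δx/(sin θ' − sin θ) = 0.6000
v = R·ω = 0.6000·1.2500 = 0.7500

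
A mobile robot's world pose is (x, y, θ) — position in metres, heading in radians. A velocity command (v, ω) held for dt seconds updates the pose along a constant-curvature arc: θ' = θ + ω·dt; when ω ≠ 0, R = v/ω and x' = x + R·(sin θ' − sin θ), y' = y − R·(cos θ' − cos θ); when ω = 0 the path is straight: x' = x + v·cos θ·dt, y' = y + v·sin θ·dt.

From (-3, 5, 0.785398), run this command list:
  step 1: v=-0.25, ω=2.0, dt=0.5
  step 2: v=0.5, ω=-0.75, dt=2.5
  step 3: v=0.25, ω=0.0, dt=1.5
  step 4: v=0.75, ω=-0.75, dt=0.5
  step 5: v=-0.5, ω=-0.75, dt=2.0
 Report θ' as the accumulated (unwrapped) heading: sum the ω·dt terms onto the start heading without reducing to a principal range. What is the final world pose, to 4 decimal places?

step 1: θ'=1.7854 (R=-0.1250) → pose (-3.0337, 4.8850, 1.7854)
step 2: θ'=-0.0896 (R=-0.6667) → pose (-2.3227, 5.6910, -0.0896)
step 3: θ'=-0.0896 (straight) → pose (-1.9492, 5.6574, -0.0896)
step 4: θ'=-0.4646 (R=-1.0000) → pose (-1.5906, 5.5554, -0.4646)
step 5: θ'=-1.9646 (R=0.6667) → pose (-1.9076, 6.4072, -1.9646)

(-1.9076, 6.4072, -1.9646)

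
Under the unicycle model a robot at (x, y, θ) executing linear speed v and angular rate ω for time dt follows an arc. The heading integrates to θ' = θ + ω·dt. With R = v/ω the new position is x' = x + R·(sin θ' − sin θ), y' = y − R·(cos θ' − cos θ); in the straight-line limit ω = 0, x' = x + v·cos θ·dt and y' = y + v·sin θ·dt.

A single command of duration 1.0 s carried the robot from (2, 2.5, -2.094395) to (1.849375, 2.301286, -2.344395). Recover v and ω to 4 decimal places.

v = 0.2500, ω = -0.2500

Δθ = -2.344395 − -2.094395 = -0.250000
ω = Δθ/dt = -0.250000/1.0 = -0.2500
R = −Δy/(cos θ' − cos θ) = -1.0000
v = R·ω = -1.0000·-0.2500 = 0.2500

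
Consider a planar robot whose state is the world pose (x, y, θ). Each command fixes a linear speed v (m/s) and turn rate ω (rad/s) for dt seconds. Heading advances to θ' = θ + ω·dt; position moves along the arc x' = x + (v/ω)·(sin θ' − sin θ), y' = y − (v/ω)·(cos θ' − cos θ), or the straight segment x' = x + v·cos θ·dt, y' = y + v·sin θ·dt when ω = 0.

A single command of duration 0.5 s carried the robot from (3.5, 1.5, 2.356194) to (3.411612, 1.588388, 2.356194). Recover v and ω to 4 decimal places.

Δθ = 2.356194 − 2.356194 = 0.000000
ω = Δθ/dt = 0.000000/0.5 = 0.0000
ω = 0 → v = (Δx·cos θ + Δy·sin θ)/dt = 0.2500

v = 0.2500, ω = 0.0000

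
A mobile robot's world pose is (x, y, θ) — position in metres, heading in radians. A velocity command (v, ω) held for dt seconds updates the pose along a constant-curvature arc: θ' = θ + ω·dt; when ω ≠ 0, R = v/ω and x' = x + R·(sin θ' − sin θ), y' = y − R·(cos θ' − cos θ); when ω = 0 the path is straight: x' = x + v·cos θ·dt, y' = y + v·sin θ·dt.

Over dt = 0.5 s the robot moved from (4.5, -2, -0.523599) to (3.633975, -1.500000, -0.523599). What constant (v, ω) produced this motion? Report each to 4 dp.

v = -2.0000, ω = 0.0000

Δθ = -0.523599 − -0.523599 = 0.000000
ω = Δθ/dt = 0.000000/0.5 = 0.0000
ω = 0 → v = (Δx·cos θ + Δy·sin θ)/dt = -2.0000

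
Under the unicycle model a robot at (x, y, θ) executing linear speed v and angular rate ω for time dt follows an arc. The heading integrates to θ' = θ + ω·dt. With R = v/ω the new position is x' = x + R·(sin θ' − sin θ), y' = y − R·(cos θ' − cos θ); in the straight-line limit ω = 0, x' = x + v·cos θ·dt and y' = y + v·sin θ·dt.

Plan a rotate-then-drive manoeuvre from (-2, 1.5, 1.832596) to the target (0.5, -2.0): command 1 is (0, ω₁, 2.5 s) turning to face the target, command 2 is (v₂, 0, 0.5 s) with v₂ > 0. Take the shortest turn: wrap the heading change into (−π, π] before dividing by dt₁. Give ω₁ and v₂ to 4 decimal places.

heading to target = atan2(-2−1.5, 0.5−-2) = -0.9505
Δθ = wrap(-0.9505 − 1.8326) = -2.7831; ω₁ = Δθ/dt₁ = -1.1133
distance = √((0.5−-2)² + (-2−1.5)²) = 4.3012; v₂ = distance/dt₂ = 8.6023

ω₁ = -1.1133, v₂ = 8.6023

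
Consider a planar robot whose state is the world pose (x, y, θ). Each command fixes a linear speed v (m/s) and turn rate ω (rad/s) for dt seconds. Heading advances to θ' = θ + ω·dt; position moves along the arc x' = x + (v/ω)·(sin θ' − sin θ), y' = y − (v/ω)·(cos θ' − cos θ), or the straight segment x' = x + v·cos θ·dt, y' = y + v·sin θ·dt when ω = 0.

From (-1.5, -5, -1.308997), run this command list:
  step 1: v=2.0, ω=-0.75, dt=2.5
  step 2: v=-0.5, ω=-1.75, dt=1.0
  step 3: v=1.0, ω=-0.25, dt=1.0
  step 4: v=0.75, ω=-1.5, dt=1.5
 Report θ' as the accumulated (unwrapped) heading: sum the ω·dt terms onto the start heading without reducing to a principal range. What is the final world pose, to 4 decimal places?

(-2.6814, -7.7879, -7.4340)

step 1: θ'=-3.1840 (R=-2.6667) → pose (-4.1888, -8.3545, -3.1840)
step 2: θ'=-4.9340 (R=0.2857) → pose (-3.9222, -8.7027, -4.9340)
step 3: θ'=-5.1840 (R=-4.0000) → pose (-3.5834, -7.7646, -5.1840)
step 4: θ'=-7.4340 (R=-0.5000) → pose (-2.6814, -7.7879, -7.4340)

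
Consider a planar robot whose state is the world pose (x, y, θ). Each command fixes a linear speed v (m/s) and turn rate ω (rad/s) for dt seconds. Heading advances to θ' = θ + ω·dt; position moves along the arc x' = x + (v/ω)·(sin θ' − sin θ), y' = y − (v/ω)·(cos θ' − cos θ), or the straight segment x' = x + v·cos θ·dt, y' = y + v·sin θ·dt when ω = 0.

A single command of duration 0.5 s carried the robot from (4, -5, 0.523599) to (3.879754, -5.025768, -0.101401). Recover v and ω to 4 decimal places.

v = -0.2500, ω = -1.2500

Δθ = -0.101401 − 0.523599 = -0.625000
ω = Δθ/dt = -0.625000/0.5 = -1.2500
R = Δx/(sin θ' − sin θ) = 0.2000
v = R·ω = 0.2000·-1.2500 = -0.2500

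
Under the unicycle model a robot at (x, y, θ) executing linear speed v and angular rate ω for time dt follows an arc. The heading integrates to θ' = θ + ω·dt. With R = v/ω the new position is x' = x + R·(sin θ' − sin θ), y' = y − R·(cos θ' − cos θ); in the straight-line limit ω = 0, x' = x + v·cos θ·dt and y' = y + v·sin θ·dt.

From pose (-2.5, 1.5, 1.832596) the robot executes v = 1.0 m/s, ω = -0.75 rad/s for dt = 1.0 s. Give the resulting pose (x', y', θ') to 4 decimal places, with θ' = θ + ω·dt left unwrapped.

θ' = 1.8326 + -0.75·1.0 = 1.0826
R = v/ω = 1.0/-0.75 = -1.3333
x' = -2.5 + -1.3333·(sin 1.0826 − sin 1.8326) = -2.3897
y' = 1.5 − -1.3333·(cos 1.0826 − cos 1.8326) = 2.4705

(-2.3897, 2.4705, 1.0826)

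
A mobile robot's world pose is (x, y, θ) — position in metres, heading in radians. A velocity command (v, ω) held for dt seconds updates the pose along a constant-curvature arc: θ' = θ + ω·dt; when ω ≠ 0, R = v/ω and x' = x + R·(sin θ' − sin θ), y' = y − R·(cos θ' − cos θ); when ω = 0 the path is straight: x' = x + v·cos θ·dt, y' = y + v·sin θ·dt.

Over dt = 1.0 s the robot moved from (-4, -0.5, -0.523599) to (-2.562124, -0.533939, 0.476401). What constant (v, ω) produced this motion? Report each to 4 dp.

Δθ = 0.476401 − -0.523599 = 1.000000
ω = Δθ/dt = 1.000000/1.0 = 1.0000
R = Δx/(sin θ' − sin θ) = 1.5000
v = R·ω = 1.5000·1.0000 = 1.5000

v = 1.5000, ω = 1.0000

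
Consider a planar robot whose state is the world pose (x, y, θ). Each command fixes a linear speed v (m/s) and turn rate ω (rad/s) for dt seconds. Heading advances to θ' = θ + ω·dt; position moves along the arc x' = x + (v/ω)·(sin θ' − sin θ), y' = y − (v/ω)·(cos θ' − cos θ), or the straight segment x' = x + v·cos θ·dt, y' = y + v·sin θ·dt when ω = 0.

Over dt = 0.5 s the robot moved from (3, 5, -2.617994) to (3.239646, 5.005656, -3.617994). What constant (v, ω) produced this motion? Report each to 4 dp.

Δθ = -3.617994 − -2.617994 = -1.000000
ω = Δθ/dt = -1.000000/0.5 = -2.0000
R = Δx/(sin θ' − sin θ) = 0.2500
v = R·ω = 0.2500·-2.0000 = -0.5000

v = -0.5000, ω = -2.0000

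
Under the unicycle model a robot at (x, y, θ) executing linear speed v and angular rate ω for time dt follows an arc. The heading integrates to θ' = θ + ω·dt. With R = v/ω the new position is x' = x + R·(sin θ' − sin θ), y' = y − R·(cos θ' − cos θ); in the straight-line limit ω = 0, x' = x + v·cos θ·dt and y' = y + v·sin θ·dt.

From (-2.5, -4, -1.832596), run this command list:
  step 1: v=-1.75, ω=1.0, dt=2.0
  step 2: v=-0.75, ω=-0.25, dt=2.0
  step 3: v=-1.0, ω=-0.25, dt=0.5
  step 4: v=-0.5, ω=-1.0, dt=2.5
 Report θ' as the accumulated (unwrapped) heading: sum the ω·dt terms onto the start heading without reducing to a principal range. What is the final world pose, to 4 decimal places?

step 1: θ'=0.1674 (R=-1.7500) → pose (-4.4820, -1.8215, 0.1674)
step 2: θ'=-0.3326 (R=3.0000) → pose (-5.9613, -1.6991, -0.3326)
step 3: θ'=-0.4576 (R=4.0000) → pose (-6.4225, -1.5067, -0.4576)
step 4: θ'=-2.9576 (R=0.5000) → pose (-6.2931, -0.5666, -2.9576)

(-6.2931, -0.5666, -2.9576)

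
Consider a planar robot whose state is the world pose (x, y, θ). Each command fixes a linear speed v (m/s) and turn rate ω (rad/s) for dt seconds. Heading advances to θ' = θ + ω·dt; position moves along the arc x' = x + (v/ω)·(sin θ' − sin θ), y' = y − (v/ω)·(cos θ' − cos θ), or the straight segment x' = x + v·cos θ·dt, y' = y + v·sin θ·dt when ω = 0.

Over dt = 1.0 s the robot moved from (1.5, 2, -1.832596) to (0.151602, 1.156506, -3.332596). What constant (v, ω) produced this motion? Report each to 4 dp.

v = 1.7500, ω = -1.5000

Δθ = -3.332596 − -1.832596 = -1.500000
ω = Δθ/dt = -1.500000/1.0 = -1.5000
R = Δx/(sin θ' − sin θ) = -1.1667
v = R·ω = -1.1667·-1.5000 = 1.7500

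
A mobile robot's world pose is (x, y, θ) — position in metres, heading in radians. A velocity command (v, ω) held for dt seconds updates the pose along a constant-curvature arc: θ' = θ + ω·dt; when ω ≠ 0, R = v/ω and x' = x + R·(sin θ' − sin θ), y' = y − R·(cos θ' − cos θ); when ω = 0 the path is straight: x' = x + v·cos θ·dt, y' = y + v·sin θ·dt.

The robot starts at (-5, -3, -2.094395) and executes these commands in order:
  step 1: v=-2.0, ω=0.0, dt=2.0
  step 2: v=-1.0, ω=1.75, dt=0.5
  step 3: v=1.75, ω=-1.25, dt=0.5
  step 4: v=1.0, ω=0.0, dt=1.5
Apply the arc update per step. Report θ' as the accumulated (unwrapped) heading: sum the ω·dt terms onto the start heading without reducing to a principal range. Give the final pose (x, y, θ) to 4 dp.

step 1: θ'=-2.0944 (straight) → pose (-3.0000, 0.4641, -2.0944)
step 2: θ'=-1.2194 (R=-0.5714) → pose (-2.9584, 0.9465, -1.2194)
step 3: θ'=-1.8444 (R=-1.4000) → pose (-2.9249, 0.0863, -1.8444)
step 4: θ'=-1.8444 (straight) → pose (-3.3302, -1.3579, -1.8444)

(-3.3302, -1.3579, -1.8444)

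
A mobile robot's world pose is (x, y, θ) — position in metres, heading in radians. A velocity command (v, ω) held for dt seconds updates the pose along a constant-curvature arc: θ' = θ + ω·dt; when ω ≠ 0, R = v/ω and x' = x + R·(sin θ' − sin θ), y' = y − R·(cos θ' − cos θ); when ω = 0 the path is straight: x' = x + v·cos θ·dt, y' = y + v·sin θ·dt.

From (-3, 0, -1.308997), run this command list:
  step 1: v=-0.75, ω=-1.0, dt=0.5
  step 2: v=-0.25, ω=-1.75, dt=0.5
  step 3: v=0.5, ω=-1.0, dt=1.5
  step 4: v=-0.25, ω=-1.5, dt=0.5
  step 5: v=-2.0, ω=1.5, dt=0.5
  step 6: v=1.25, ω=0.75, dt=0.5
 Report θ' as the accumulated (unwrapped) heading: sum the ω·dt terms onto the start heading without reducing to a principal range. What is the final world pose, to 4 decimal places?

step 1: θ'=-1.8090 (R=0.7500) → pose (-3.0044, 0.3711, -1.8090)
step 2: θ'=-2.6840 (R=0.1429) → pose (-2.9287, 0.4655, -2.6840)
step 3: θ'=-4.1840 (R=-0.5000) → pose (-3.5814, 0.6620, -4.1840)
step 4: θ'=-4.9340 (R=0.1667) → pose (-3.5627, 0.5414, -4.9340)
step 5: θ'=-4.1840 (R=-1.3333) → pose (-3.4135, -0.4239, -4.1840)
step 6: θ'=-3.8090 (R=1.6667) → pose (-3.8213, 0.0449, -3.8090)

(-3.8213, 0.0449, -3.8090)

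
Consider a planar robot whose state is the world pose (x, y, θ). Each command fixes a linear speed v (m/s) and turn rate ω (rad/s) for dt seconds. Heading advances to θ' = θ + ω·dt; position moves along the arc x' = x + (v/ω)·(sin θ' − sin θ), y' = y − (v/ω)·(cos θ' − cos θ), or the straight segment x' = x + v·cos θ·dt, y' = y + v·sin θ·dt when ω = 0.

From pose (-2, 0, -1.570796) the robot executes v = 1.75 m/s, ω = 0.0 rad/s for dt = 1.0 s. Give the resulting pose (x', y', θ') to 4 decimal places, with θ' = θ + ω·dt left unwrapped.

θ' = -1.5708 + 0.0·1.0 = -1.5708
ω = 0 → straight: x' = -2 + 1.75·cos(-1.5708)·1.0 = -2.0000
y' = 0 + 1.75·sin(-1.5708)·1.0 = -1.7500

(-2.0000, -1.7500, -1.5708)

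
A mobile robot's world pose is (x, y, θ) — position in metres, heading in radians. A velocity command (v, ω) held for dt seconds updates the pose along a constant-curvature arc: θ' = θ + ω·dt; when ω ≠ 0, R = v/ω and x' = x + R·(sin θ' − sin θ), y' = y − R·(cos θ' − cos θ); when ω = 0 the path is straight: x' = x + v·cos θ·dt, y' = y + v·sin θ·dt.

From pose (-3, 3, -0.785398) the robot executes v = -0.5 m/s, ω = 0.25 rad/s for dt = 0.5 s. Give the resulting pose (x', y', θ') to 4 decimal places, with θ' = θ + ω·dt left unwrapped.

θ' = -0.7854 + 0.25·0.5 = -0.6604
R = v/ω = -0.5/0.25 = -2.0000
x' = -3 + -2.0000·(sin -0.6604 − sin -0.7854) = -3.1874
y' = 3 − -2.0000·(cos -0.6604 − cos -0.7854) = 3.1653

(-3.1874, 3.1653, -0.6604)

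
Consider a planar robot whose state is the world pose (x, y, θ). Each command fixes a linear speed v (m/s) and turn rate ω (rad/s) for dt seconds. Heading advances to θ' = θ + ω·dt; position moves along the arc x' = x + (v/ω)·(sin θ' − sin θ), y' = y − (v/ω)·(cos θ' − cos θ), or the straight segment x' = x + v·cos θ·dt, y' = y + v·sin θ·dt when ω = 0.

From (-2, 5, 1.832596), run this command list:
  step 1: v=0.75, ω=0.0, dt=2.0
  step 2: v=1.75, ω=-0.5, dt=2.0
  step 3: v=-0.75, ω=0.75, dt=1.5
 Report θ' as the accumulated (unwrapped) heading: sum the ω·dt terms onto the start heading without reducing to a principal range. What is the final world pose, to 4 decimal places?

(-1.7828, 8.6599, 1.9576)

step 1: θ'=1.8326 (straight) → pose (-2.3882, 6.4489, 1.8326)
step 2: θ'=0.8326 (R=-3.5000) → pose (-1.5964, 9.7101, 0.8326)
step 3: θ'=1.9576 (R=-1.0000) → pose (-1.7828, 8.6599, 1.9576)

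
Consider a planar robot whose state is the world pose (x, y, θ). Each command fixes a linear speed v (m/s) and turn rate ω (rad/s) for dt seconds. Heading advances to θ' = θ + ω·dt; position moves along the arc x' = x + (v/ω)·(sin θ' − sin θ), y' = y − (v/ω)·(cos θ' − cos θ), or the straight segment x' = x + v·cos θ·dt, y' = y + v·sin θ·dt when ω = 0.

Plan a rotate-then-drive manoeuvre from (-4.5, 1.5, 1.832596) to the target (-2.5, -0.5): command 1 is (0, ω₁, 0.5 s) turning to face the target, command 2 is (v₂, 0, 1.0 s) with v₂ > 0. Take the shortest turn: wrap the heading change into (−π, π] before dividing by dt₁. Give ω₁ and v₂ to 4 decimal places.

ω₁ = -5.2360, v₂ = 2.8284

heading to target = atan2(-0.5−1.5, -2.5−-4.5) = -0.7854
Δθ = wrap(-0.7854 − 1.8326) = -2.6180; ω₁ = Δθ/dt₁ = -5.2360
distance = √((-2.5−-4.5)² + (-0.5−1.5)²) = 2.8284; v₂ = distance/dt₂ = 2.8284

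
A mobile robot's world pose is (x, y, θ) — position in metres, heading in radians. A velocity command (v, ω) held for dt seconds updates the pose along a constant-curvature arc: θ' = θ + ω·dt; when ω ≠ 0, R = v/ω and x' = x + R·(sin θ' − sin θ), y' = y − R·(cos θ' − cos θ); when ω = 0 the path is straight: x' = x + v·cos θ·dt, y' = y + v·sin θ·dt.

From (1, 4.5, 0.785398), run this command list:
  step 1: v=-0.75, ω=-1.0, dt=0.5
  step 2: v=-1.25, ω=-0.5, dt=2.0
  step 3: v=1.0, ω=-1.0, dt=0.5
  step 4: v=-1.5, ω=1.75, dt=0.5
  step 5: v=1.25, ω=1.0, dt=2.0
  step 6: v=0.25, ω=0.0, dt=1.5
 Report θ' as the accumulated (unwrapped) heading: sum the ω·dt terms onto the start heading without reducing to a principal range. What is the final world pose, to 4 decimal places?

(-0.2694, 6.5878, 1.6604)

step 1: θ'=0.2854 (R=0.7500) → pose (0.6808, 4.3107, 0.2854)
step 2: θ'=-0.7146 (R=2.5000) → pose (-1.6613, 4.8212, -0.7146)
step 3: θ'=-1.2146 (R=-1.0000) → pose (-1.3794, 4.4145, -1.2146)
step 4: θ'=-0.3396 (R=-0.8571) → pose (-1.8972, 4.9238, -0.3396)
step 5: θ'=1.6604 (R=1.2500) → pose (-0.2358, 6.2143, 1.6604)
step 6: θ'=1.6604 (straight) → pose (-0.2694, 6.5878, 1.6604)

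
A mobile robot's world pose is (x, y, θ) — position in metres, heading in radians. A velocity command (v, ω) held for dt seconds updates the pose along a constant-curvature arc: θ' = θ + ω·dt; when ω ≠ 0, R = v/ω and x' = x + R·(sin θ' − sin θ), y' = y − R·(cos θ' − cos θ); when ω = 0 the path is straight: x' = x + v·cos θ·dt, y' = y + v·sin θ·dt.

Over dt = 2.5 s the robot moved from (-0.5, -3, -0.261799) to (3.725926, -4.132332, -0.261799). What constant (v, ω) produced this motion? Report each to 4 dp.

v = 1.7500, ω = 0.0000

Δθ = -0.261799 − -0.261799 = 0.000000
ω = Δθ/dt = 0.000000/2.5 = 0.0000
ω = 0 → v = (Δx·cos θ + Δy·sin θ)/dt = 1.7500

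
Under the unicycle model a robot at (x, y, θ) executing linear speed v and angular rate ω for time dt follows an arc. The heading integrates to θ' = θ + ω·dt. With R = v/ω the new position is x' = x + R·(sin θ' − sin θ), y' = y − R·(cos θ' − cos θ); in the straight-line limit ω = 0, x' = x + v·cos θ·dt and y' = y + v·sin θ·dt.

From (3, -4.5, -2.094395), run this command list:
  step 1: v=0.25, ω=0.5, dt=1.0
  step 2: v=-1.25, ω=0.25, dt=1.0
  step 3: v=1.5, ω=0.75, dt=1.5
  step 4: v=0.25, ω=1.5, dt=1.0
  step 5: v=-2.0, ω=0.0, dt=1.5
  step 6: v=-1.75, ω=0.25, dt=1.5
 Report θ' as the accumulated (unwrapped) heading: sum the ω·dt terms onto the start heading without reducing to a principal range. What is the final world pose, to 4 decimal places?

step 1: θ'=-1.5944 (R=0.5000) → pose (2.9332, -4.7382, -1.5944)
step 2: θ'=-1.3444 (R=-5.0000) → pose (2.8069, -3.4979, -1.3444)
step 3: θ'=-0.2194 (R=2.0000) → pose (4.3206, -5.0010, -0.2194)
step 4: θ'=1.2806 (R=0.1667) → pose (4.5166, -4.8860, 1.2806)
step 5: θ'=1.2806 (straight) → pose (3.6582, -7.7606, 1.2806)
step 6: θ'=1.6556 (R=-7.0000) → pose (3.3907, -10.3565, 1.6556)

(3.3907, -10.3565, 1.6556)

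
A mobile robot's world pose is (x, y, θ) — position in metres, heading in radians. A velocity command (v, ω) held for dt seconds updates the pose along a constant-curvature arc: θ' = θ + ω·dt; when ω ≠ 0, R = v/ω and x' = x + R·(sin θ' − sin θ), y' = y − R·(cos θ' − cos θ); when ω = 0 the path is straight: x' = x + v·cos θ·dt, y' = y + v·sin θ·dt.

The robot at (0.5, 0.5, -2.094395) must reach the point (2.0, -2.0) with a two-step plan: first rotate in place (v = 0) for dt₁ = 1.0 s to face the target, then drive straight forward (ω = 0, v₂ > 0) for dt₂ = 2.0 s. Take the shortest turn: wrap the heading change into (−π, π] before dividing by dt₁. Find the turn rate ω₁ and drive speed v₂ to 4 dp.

heading to target = atan2(-2−0.5, 2−0.5) = -1.0304
Δθ = wrap(-1.0304 − -2.0944) = 1.0640; ω₁ = Δθ/dt₁ = 1.0640
distance = √((2−0.5)² + (-2−0.5)²) = 2.9155; v₂ = distance/dt₂ = 1.4577

ω₁ = 1.0640, v₂ = 1.4577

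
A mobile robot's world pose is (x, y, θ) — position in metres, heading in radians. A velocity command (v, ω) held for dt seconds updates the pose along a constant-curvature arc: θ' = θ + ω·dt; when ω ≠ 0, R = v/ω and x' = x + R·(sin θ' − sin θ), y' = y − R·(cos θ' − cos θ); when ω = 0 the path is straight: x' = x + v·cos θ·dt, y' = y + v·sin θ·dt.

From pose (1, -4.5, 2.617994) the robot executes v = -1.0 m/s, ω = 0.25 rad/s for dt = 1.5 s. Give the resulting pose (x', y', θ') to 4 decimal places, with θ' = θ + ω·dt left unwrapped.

(2.4078, -4.9918, 2.9930)

θ' = 2.6180 + 0.25·1.5 = 2.9930
R = v/ω = -1.0/0.25 = -4.0000
x' = 1 + -4.0000·(sin 2.9930 − sin 2.6180) = 2.4078
y' = -4.5 − -4.0000·(cos 2.9930 − cos 2.6180) = -4.9918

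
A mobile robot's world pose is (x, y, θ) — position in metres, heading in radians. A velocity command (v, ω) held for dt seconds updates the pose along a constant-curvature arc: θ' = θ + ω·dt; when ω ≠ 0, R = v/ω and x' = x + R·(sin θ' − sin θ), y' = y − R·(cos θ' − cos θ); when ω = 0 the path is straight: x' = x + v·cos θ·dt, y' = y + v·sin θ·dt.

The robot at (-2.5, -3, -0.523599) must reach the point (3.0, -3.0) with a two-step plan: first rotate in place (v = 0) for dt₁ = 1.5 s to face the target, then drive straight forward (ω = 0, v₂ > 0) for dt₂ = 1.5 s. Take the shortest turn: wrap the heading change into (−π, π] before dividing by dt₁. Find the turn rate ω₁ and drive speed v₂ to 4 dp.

heading to target = atan2(-3−-3, 3−-2.5) = 0.0000
Δθ = wrap(0.0000 − -0.5236) = 0.5236; ω₁ = Δθ/dt₁ = 0.3491
distance = √((3−-2.5)² + (-3−-3)²) = 5.5000; v₂ = distance/dt₂ = 3.6667

ω₁ = 0.3491, v₂ = 3.6667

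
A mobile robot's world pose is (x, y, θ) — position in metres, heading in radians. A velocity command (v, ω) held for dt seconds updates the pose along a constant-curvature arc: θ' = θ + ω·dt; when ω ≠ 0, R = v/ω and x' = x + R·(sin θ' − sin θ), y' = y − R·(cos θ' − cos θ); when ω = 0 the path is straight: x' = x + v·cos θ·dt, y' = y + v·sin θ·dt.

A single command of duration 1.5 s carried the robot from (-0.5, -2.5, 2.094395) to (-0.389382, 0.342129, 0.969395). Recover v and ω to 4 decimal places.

v = 2.0000, ω = -0.7500

Δθ = 0.969395 − 2.094395 = -1.125000
ω = Δθ/dt = -1.125000/1.5 = -0.7500
R = −Δy/(cos θ' − cos θ) = -2.6667
v = R·ω = -2.6667·-0.7500 = 2.0000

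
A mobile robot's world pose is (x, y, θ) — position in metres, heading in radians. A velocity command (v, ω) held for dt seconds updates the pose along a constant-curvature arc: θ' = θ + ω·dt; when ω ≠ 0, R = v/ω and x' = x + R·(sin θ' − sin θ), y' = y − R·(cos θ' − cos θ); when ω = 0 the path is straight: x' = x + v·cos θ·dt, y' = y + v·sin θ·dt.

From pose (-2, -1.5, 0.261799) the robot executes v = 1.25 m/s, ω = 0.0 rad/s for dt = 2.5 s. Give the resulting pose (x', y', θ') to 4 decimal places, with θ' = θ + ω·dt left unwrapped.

θ' = 0.2618 + 0.0·2.5 = 0.2618
ω = 0 → straight: x' = -2 + 1.25·cos(0.2618)·2.5 = 1.0185
y' = -1.5 + 1.25·sin(0.2618)·2.5 = -0.6912

(1.0185, -0.6912, 0.2618)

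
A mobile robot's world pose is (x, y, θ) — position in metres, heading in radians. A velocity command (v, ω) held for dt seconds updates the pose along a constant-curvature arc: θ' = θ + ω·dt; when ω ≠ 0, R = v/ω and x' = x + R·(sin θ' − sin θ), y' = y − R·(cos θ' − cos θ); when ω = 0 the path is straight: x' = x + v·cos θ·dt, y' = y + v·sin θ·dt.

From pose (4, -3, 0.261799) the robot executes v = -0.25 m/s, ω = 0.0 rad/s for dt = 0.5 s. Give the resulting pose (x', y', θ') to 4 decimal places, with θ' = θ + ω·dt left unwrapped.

θ' = 0.2618 + 0.0·0.5 = 0.2618
ω = 0 → straight: x' = 4 + -0.25·cos(0.2618)·0.5 = 3.8793
y' = -3 + -0.25·sin(0.2618)·0.5 = -3.0324

(3.8793, -3.0324, 0.2618)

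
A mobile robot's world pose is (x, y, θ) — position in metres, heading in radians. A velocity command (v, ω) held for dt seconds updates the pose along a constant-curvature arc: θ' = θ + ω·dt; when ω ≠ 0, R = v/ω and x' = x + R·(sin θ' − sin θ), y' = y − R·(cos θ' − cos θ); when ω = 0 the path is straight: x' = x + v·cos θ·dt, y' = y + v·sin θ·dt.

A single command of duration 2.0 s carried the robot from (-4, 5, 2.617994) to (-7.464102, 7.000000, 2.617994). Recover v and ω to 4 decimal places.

v = 2.0000, ω = 0.0000

Δθ = 2.617994 − 2.617994 = 0.000000
ω = Δθ/dt = 0.000000/2.0 = 0.0000
ω = 0 → v = (Δx·cos θ + Δy·sin θ)/dt = 2.0000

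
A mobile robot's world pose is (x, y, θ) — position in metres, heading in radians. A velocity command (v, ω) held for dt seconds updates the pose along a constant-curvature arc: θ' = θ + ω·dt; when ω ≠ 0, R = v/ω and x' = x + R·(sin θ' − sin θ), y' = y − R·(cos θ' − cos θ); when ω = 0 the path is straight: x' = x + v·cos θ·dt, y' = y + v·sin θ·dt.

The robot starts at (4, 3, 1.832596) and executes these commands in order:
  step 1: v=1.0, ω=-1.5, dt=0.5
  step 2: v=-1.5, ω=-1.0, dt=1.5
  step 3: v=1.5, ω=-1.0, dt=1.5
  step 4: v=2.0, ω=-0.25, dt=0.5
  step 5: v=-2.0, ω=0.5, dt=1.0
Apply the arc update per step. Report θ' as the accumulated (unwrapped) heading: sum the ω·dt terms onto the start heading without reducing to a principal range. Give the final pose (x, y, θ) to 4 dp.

(2.9625, 1.9507, -1.5424)

step 1: θ'=1.0826 (R=-0.6667) → pose (4.0552, 3.4852, 1.0826)
step 2: θ'=-0.4174 (R=1.5000) → pose (2.1223, 2.8176, -0.4174)
step 3: θ'=-1.9174 (R=-1.5000) → pose (2.9250, 0.9368, -1.9174)
step 4: θ'=-2.0424 (R=-8.0000) → pose (2.5275, 0.0199, -2.0424)
step 5: θ'=-1.5424 (R=-4.0000) → pose (2.9625, 1.9507, -1.5424)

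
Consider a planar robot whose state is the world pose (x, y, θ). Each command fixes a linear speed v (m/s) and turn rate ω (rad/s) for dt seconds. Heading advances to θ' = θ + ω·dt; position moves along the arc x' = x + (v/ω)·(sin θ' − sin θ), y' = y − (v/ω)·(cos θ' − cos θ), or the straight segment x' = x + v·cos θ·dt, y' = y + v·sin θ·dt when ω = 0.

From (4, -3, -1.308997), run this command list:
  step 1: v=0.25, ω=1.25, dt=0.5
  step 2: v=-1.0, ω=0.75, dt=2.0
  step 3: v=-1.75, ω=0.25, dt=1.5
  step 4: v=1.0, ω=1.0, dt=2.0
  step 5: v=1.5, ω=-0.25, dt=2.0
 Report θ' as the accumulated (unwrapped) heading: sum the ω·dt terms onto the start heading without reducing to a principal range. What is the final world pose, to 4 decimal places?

step 1: θ'=-0.6840 (R=0.2000) → pose (4.0668, -3.1032, -0.6840)
step 2: θ'=0.8160 (R=-1.3333) → pose (2.2531, -3.2231, 0.8160)
step 3: θ'=1.1910 (R=-7.0000) → pose (0.8508, -5.4240, 1.1910)
step 4: θ'=3.1910 (R=1.0000) → pose (-0.1274, -4.0545, 3.1910)
step 5: θ'=2.6910 (R=-6.0000) → pose (-3.0367, -3.4630, 2.6910)

(-3.0367, -3.4630, 2.6910)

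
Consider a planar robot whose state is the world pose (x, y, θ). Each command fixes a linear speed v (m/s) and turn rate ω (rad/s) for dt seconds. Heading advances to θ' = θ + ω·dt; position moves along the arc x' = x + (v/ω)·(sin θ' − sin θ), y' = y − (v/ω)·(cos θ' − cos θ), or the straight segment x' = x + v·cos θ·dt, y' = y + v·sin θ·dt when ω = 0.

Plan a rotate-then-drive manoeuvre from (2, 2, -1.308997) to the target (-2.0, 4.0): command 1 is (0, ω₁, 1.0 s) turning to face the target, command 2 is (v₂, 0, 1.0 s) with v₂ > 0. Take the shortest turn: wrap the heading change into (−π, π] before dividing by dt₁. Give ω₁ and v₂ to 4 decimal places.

heading to target = atan2(4−2, -2−2) = 2.6779
Δθ = wrap(2.6779 − -1.3090) = -2.2962; ω₁ = Δθ/dt₁ = -2.2962
distance = √((-2−2)² + (4−2)²) = 4.4721; v₂ = distance/dt₂ = 4.4721

ω₁ = -2.2962, v₂ = 4.4721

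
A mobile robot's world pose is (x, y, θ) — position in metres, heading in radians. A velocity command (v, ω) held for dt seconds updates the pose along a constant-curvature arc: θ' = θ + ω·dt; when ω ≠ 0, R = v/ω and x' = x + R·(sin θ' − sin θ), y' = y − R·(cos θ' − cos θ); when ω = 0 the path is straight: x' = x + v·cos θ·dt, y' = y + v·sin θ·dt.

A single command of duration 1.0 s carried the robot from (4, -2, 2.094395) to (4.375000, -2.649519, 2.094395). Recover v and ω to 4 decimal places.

v = -0.7500, ω = 0.0000

Δθ = 2.094395 − 2.094395 = 0.000000
ω = Δθ/dt = 0.000000/1.0 = 0.0000
ω = 0 → v = (Δx·cos θ + Δy·sin θ)/dt = -0.7500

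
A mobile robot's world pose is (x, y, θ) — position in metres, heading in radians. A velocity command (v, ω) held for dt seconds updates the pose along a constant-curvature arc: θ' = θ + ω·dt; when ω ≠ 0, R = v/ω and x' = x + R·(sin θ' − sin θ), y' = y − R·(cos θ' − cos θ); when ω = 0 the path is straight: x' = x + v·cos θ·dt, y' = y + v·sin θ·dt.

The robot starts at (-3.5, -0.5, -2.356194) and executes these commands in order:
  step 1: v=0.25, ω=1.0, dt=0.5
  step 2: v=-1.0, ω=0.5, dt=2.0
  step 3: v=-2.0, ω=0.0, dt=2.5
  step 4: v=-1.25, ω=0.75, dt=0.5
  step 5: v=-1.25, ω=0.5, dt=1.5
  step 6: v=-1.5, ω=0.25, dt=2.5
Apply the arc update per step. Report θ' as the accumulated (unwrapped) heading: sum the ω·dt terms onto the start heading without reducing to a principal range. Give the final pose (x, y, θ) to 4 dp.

(-12.6399, 3.5976, 0.8938)

step 1: θ'=-1.8562 (R=0.2500) → pose (-3.5631, -0.6064, -1.8562)
step 2: θ'=-0.8562 (R=-2.0000) → pose (-3.9715, 1.2673, -0.8562)
step 3: θ'=-0.8562 (straight) → pose (-7.2481, 5.0441, -0.8562)
step 4: θ'=-0.4812 (R=-1.6667) → pose (-7.7356, 5.4293, -0.4812)
step 5: θ'=0.2688 (R=-2.5000) → pose (-9.5567, 5.6234, 0.2688)
step 6: θ'=0.8938 (R=-6.0000) → pose (-12.6399, 3.5976, 0.8938)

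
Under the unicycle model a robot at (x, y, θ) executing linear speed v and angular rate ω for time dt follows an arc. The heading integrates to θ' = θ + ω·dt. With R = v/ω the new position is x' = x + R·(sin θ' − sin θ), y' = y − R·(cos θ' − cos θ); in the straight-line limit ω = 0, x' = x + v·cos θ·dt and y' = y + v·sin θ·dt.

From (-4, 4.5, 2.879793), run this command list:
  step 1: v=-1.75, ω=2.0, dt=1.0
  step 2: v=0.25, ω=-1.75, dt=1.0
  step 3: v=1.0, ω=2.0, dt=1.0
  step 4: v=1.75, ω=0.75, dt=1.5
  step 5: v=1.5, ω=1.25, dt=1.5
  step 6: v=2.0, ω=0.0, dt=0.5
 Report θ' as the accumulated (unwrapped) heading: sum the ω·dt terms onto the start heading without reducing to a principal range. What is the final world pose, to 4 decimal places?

step 1: θ'=4.8798 (R=-0.8750) → pose (-2.9108, 5.4910, 4.8798)
step 2: θ'=3.1298 (R=-0.1429) → pose (-3.0533, 5.3243, 3.1298)
step 3: θ'=5.1298 (R=0.5000) → pose (-3.5163, 4.6217, 5.1298)
step 4: θ'=6.2548 (R=2.3333) → pose (-1.4495, 3.2352, 6.2548)
step 5: θ'=8.1298 (R=1.2000) → pose (-0.2608, 4.7615, 8.1298)
step 6: θ'=8.1298 (straight) → pose (-0.5331, 5.7237, 8.1298)

(-0.5331, 5.7237, 8.1298)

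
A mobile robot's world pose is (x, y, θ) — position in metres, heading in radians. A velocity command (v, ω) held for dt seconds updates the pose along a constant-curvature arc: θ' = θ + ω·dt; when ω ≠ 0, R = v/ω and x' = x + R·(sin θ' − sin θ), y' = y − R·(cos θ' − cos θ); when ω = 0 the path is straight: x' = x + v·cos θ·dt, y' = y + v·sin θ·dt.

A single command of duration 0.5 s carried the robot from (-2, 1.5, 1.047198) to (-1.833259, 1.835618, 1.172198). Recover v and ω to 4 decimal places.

Δθ = 1.172198 − 1.047198 = 0.125000
ω = Δθ/dt = 0.125000/0.5 = 0.2500
R = −Δy/(cos θ' − cos θ) = 3.0000
v = R·ω = 3.0000·0.2500 = 0.7500

v = 0.7500, ω = 0.2500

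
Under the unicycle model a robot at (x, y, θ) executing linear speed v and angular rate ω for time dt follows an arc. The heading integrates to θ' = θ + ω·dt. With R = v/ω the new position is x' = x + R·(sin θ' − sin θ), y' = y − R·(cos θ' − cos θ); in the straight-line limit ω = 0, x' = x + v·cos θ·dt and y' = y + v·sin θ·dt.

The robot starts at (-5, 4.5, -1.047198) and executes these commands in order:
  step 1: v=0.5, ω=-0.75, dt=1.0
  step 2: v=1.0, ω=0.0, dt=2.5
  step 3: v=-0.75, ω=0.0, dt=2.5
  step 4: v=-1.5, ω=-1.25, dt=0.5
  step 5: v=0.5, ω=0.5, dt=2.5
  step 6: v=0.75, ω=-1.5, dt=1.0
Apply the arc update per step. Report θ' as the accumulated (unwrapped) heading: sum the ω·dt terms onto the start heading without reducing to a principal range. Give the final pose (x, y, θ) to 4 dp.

(-5.1866, 2.2609, -2.6722)

step 1: θ'=-1.7972 (R=-0.6667) → pose (-4.9277, 4.0170, -1.7972)
step 2: θ'=-1.7972 (straight) → pose (-5.4889, 1.5808, -1.7972)
step 3: θ'=-1.7972 (straight) → pose (-5.0680, 3.4080, -1.7972)
step 4: θ'=-2.4222 (R=1.2000) → pose (-4.6893, 4.0412, -2.4222)
step 5: θ'=-1.1722 (R=1.0000) → pose (-4.9520, 2.9009, -1.1722)
step 6: θ'=-2.6722 (R=-0.5000) → pose (-5.1866, 2.2609, -2.6722)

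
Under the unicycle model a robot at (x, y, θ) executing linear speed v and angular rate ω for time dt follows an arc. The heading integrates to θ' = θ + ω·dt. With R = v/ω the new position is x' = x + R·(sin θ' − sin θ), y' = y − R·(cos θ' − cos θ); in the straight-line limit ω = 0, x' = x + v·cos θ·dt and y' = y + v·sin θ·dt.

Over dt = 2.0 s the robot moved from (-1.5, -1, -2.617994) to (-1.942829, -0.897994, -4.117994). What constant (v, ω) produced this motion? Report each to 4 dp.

Δθ = -4.117994 − -2.617994 = -1.500000
ω = Δθ/dt = -1.500000/2.0 = -0.7500
R = Δx/(sin θ' − sin θ) = -0.3333
v = R·ω = -0.3333·-0.7500 = 0.2500

v = 0.2500, ω = -0.7500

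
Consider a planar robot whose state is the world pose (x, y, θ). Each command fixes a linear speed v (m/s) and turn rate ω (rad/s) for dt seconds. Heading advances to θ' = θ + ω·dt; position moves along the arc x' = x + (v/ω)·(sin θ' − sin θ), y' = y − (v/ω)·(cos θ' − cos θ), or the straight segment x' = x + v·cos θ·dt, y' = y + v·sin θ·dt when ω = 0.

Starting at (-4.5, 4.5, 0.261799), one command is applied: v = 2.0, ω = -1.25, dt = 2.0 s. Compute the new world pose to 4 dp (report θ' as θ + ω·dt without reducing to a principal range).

θ' = 0.2618 + -1.25·2.0 = -2.2382
R = v/ω = 2.0/-1.25 = -1.6000
x' = -4.5 + -1.6000·(sin -2.2382 − sin 0.2618) = -2.8292
y' = 4.5 − -1.6000·(cos -2.2382 − cos 0.2618) = 1.9642

(-2.8292, 1.9642, -2.2382)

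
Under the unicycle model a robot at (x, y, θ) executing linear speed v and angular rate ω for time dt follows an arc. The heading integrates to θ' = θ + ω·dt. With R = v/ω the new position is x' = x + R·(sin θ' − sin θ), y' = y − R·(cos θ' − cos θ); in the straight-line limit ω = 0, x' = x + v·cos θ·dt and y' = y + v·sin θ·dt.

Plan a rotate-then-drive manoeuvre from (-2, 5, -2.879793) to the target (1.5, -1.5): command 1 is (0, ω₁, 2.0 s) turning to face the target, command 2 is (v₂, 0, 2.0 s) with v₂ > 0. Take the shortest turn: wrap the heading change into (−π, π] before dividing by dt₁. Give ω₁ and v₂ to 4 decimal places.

ω₁ = 0.9015, v₂ = 3.6912

heading to target = atan2(-1.5−5, 1.5−-2) = -1.0769
Δθ = wrap(-1.0769 − -2.8798) = 1.8029; ω₁ = Δθ/dt₁ = 0.9015
distance = √((1.5−-2)² + (-1.5−5)²) = 7.3824; v₂ = distance/dt₂ = 3.6912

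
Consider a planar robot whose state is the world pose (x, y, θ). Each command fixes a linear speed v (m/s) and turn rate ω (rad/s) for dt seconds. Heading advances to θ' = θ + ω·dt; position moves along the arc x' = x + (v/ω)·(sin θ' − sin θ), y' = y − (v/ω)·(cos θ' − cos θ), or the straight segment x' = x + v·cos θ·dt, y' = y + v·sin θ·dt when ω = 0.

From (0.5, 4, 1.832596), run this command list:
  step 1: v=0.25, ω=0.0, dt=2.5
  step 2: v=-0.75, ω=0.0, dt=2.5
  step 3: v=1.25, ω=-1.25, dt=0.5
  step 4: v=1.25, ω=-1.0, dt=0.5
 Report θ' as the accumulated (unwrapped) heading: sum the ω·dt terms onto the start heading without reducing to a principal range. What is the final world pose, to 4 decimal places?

(1.2106, 3.9125, 0.7076)

step 1: θ'=1.8326 (straight) → pose (0.3382, 4.6037, 1.8326)
step 2: θ'=1.8326 (straight) → pose (0.8235, 2.7926, 1.8326)
step 3: θ'=1.2076 (R=-1.0000) → pose (0.8547, 3.4067, 1.2076)
step 4: θ'=0.7076 (R=-1.2500) → pose (1.2106, 3.9125, 0.7076)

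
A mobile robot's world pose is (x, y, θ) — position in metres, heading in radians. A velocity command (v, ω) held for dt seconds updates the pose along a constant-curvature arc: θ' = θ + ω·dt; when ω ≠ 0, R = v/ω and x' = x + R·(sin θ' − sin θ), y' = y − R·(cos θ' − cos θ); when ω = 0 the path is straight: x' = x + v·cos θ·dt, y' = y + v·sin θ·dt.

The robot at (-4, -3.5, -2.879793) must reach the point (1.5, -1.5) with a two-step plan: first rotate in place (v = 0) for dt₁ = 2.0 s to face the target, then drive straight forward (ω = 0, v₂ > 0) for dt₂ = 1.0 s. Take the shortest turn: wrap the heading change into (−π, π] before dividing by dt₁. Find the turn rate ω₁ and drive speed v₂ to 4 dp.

ω₁ = -1.5273, v₂ = 5.8523

heading to target = atan2(-1.5−-3.5, 1.5−-4) = 0.3488
Δθ = wrap(0.3488 − -2.8798) = -3.0546; ω₁ = Δθ/dt₁ = -1.5273
distance = √((1.5−-4)² + (-1.5−-3.5)²) = 5.8523; v₂ = distance/dt₂ = 5.8523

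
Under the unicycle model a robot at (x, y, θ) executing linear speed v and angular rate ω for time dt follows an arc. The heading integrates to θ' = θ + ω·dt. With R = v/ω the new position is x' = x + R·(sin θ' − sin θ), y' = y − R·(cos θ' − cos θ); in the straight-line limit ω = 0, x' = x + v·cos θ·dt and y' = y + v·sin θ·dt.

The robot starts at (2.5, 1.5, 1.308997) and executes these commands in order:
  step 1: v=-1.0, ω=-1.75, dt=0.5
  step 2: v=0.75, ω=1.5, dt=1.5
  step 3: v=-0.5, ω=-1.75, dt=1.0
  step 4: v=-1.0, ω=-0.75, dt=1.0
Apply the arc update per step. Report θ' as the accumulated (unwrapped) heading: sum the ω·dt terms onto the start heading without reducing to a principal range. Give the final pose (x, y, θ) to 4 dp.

step 1: θ'=0.4340 (R=0.5714) → pose (2.1883, 1.1294, 0.4340)
step 2: θ'=2.6840 (R=0.5000) → pose (2.1990, 2.0316, 2.6840)
step 3: θ'=0.9340 (R=0.2857) → pose (2.3025, 1.6054, 0.9340)
step 4: θ'=0.1840 (R=1.3333) → pose (1.4744, 1.0874, 0.1840)

(1.4744, 1.0874, 0.1840)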